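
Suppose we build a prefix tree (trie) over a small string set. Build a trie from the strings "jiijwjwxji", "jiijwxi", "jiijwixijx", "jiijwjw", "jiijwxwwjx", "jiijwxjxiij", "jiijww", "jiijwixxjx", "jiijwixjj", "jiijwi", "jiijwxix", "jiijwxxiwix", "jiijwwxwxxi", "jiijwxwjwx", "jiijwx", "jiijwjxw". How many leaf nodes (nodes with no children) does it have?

11

Leaves are exactly the stored words that no other stored word extends.
Those words: "jiijwixijx", "jiijwixjj", "jiijwixxjx", "jiijwjwxji", "jiijwjxw", "jiijwwxwxxi", "jiijwxix", "jiijwxjxiij", "jiijwxwjwx", "jiijwxwwjx", "jiijwxxiwix"
Leaf count: 11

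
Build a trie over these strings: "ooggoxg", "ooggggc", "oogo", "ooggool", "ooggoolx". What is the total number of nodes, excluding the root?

For each word, the new-node count is its length minus the longest prefix already in the trie:
  "ooggoxg" → 7 new (o, o, g, g, o, x, g)
  "ooggggc" → prefix "oogg" already present; 3 new (g, g, c)
  "oogo" → prefix "oog" already present; 1 new (o)
  "ooggool" → prefix "ooggo" already present; 2 new (o, l)
  "ooggoolx" → prefix "ooggool" already present; 1 new (x)
Total nodes = 7 + 3 + 1 + 2 + 1 = 14

14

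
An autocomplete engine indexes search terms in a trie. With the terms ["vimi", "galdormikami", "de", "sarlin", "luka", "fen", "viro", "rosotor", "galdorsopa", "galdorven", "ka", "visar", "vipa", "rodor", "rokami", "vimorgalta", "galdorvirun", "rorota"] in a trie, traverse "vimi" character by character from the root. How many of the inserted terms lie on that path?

1

Walk "vimi" from the root; an end-of-word marker is hit whenever a stored word is a prefix of "vimi".
Prefixes of the query that are stored words: "vimi"
Count: 1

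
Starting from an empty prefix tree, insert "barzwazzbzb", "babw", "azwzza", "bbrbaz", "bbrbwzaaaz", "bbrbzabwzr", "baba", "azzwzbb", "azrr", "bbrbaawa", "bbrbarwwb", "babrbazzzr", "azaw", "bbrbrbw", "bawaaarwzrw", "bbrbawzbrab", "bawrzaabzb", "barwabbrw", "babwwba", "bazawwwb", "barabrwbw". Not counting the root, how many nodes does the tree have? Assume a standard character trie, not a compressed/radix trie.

Trace insertions, counting only characters that open a new branch:
  "barzwazzbzb" → 11 new (b, a, r, z, w, a, z, z, b, z, b)
  "babw" → prefix "ba" already present; 2 new (b, w)
  "azwzza" → 6 new (a, z, w, z, z, a)
  "bbrbaz" → prefix "b" already present; 5 new (b, r, b, a, z)
  "bbrbwzaaaz" → prefix "bbrb" already present; 6 new (w, z, a, a, a, z)
  "bbrbzabwzr" → prefix "bbrb" already present; 6 new (z, a, b, w, z, r)
  "baba" → prefix "bab" already present; 1 new (a)
  "azzwzbb" → prefix "az" already present; 5 new (z, w, z, b, b)
  "azrr" → prefix "az" already present; 2 new (r, r)
  "bbrbaawa" → prefix "bbrba" already present; 3 new (a, w, a)
  "bbrbarwwb" → prefix "bbrba" already present; 4 new (r, w, w, b)
  "babrbazzzr" → prefix "bab" already present; 7 new (r, b, a, z, z, z, r)
  "azaw" → prefix "az" already present; 2 new (a, w)
  "bbrbrbw" → prefix "bbrb" already present; 3 new (r, b, w)
  "bawaaarwzrw" → prefix "ba" already present; 9 new (w, a, a, a, r, w, z, r, w)
  "bbrbawzbrab" → prefix "bbrba" already present; 6 new (w, z, b, r, a, b)
  "bawrzaabzb" → prefix "baw" already present; 7 new (r, z, a, a, b, z, b)
  "barwabbrw" → prefix "bar" already present; 6 new (w, a, b, b, r, w)
  "babwwba" → prefix "babw" already present; 3 new (w, b, a)
  "bazawwwb" → prefix "ba" already present; 6 new (z, a, w, w, w, b)
  "barabrwbw" → prefix "bar" already present; 6 new (a, b, r, w, b, w)
Total nodes = 11 + 2 + 6 + 5 + 6 + 6 + 1 + 5 + 2 + 3 + 4 + 7 + 2 + 3 + 9 + 6 + 7 + 6 + 3 + 6 + 6 = 106

106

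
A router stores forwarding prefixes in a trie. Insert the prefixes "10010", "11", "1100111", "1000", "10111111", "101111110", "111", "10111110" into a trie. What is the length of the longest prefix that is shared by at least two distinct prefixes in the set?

Equivalently: take the maximum, over all pairs, of their longest common prefix length.
"10111111" and "101111110" agree on "10111111" (8 characters) before diverging; nothing deeper is shared.
Longest shared-prefix length: 8

8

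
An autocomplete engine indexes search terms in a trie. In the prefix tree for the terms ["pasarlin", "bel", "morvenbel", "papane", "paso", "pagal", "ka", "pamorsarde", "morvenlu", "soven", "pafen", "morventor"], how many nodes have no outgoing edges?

Leaves are exactly the stored words that no other stored word extends.
Those words: "bel", "ka", "morvenbel", "morvenlu", "morventor", "pafen", "pagal", "pamorsarde", "papane", "pasarlin", "paso", "soven"
Leaf count: 12

12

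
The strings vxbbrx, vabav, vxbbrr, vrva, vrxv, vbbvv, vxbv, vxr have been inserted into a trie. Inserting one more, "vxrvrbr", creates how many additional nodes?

4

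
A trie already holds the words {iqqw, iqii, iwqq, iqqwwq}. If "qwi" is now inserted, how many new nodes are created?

3

Nothing in the trie begins with "q"; the whole of "qwi" is new.
3 − 0 = 3 new nodes.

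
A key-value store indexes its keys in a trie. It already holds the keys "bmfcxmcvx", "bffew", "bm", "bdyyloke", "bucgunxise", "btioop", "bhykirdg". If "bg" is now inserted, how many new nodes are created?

"b" is already a path in the trie; the remaining "g" must be added.
New nodes needed: |"bg"| − 1 = 2 − 1 = 1.

1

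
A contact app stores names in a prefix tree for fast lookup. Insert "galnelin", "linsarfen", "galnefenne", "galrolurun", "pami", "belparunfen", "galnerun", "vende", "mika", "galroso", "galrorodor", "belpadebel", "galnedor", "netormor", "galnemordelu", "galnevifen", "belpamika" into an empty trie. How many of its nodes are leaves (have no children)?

17

Leaves are exactly the stored words that no other stored word extends.
Those words: "belpadebel", "belpamika", "belparunfen", "galnedor", "galnefenne", "galnelin", "galnemordelu", "galnerun", "galnevifen", "galrolurun", "galrorodor", "galroso", "linsarfen", "mika", "netormor", "pami", "vende"
Leaf count: 17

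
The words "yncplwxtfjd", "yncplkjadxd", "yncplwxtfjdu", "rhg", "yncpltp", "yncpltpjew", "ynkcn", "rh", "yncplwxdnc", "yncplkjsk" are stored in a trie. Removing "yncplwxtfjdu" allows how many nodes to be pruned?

1

A node on "yncplwxtfjdu"'s path can go only if nothing else ends at it or branches off below it.
The suffix "u" (1 node) is used only by "yncplwxtfjdu"; "yncplwxtfjd" is itself a stored word, so pruning stops there.
Nodes removed: 1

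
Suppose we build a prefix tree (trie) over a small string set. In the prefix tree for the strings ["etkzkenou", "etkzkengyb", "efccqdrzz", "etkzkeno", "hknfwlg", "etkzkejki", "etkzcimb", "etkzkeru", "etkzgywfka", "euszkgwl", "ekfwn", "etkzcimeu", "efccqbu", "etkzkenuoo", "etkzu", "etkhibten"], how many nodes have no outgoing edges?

A leaf is a node with no children — equivalently, the end of a word that is not a proper prefix of any other stored word.
Those words: "efccqbu", "efccqdrzz", "ekfwn", "etkhibten", "etkzcimb", "etkzcimeu", "etkzgywfka", "etkzkejki", "etkzkengyb", "etkzkenou", "etkzkenuoo", "etkzkeru", "etkzu", "euszkgwl", "hknfwlg"
Leaf count: 15

15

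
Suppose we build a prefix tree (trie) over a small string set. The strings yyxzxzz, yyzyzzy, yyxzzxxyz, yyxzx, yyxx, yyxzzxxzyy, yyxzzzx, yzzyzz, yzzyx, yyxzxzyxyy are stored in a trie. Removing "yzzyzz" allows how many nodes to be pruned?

2

Walk "yzzyzz" from the leaf back toward the root, removing each node that no remaining word uses.
The suffix "zz" (2 nodes) is used only by "yzzyzz"; the node for "yzzy" still has the child "x", so pruning stops there.
Nodes removed: 2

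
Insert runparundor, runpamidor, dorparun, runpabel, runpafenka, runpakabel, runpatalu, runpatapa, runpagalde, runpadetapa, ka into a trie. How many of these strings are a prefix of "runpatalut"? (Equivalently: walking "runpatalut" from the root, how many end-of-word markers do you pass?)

Walk "runpatalut" from the root; an end-of-word marker is hit whenever a stored word is a prefix of "runpatalut".
Prefixes of the query that are stored words: "runpatalu"
Count: 1

1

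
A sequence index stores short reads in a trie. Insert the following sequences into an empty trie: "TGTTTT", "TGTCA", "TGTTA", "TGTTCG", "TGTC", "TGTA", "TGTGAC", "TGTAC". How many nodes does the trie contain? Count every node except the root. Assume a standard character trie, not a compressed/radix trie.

16

Trie structure (* marks end of a word):
(root)
└─ T
   └─ G
      └─ T
         ├─ A *
         │  └─ C *
         ├─ C *
         │  └─ A *
         ├─ G
         │  └─ A
         │     └─ C *
         └─ T
            ├─ A *
            ├─ C
            │  └─ G *
            └─ T
               └─ T *
Counting every labelled node above: 16.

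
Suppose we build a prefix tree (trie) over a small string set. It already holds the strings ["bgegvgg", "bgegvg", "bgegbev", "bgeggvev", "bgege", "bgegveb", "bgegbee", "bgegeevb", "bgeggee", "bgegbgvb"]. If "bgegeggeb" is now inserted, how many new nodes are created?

Walking "bgegeggeb" from the root, the first 5 characters ("bgege") follow existing edges; "g" is the first miss.
So 9 − 5 = 4 new nodes.

4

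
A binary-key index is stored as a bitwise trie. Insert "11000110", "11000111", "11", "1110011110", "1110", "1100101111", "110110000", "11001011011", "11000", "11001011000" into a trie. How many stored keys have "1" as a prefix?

Walk to "1"; the words in its subtree are exactly those with that prefix.
Words under "1": 11, 11000, 11000110, 11000111, 11001011000, 11001011011, 1100101111, 110110000, 1110, 1110011110
Count: 10

10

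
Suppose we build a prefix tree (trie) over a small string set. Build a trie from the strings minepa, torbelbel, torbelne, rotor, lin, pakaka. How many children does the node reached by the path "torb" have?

1

Follow the path "torb" to its node, then look at its outgoing edges.
Characters that immediately follow "torb" among the stored strings: {e}.
That node has 1 child edge.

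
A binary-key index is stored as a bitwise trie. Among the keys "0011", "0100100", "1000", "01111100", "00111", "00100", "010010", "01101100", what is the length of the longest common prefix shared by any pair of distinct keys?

Look for the deepest trie node that still has at least two words in its subtree.
e.g. "010010" and "0100100" share the prefix "010010" of length 6; no pair shares a longer one.
Longest shared-prefix length: 6

6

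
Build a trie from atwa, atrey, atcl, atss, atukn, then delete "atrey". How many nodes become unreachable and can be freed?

A node on "atrey"'s path can go only if nothing else ends at it or branches off below it.
The suffix "rey" (3 nodes) is used only by "atrey"; the node for "at" still has the child "w", so pruning stops there.
Nodes removed: 3

3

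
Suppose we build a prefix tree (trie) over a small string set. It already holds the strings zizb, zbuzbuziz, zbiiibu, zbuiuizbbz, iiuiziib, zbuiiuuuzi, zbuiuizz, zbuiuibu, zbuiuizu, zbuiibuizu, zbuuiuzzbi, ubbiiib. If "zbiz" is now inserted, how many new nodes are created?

Walking "zbiz" from the root, the first 3 characters ("zbi") follow existing edges; "z" is the first miss.
New nodes needed: |"zbiz"| − 3 = 4 − 3 = 1.

1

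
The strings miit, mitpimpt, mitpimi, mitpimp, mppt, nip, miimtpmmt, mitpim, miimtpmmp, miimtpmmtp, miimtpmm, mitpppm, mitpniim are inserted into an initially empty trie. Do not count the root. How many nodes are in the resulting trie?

32

Trie structure (* marks end of a word):
(root)
├─ m
│  ├─ i
│  │  ├─ i
│  │  │  ├─ m
│  │  │  │  └─ t
│  │  │  │     └─ p
│  │  │  │        └─ m
│  │  │  │           └─ m *
│  │  │  │              ├─ p *
│  │  │  │              └─ t *
│  │  │  │                 └─ p *
│  │  │  └─ t *
│  │  └─ t
│  │     └─ p
│  │        ├─ i
│  │        │  └─ m *
│  │        │     ├─ i *
│  │        │     └─ p *
│  │        │        └─ t *
│  │        ├─ n
│  │        │  └─ i
│  │        │     └─ i
│  │        │        └─ m *
│  │        └─ p
│  │           └─ p
│  │              └─ m *
│  └─ p
│     └─ p
│        └─ t *
└─ n
   └─ i
      └─ p *
Counting every labelled node above: 32.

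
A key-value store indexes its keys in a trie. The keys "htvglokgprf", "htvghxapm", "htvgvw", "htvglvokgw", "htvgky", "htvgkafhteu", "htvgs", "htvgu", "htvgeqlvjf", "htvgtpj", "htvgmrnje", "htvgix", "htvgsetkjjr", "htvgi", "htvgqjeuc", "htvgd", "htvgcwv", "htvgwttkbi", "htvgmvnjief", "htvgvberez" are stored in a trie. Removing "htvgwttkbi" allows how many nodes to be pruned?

6

After clearing the end-marker at "htvgwttkbi", prune upward until reaching a node still needed by another word.
The suffix "wttkbi" (6 nodes) is used only by "htvgwttkbi"; the node for "htvg" still has the child "l", so pruning stops there.
Nodes removed: 6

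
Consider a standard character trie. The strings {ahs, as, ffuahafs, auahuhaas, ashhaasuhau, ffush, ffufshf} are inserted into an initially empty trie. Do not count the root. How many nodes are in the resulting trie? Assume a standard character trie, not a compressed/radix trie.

35

For each word, the new-node count is its length minus the longest prefix already in the trie:
  "ahs" → 3 new (a, h, s)
  "as" → prefix "a" already present; 1 new (s)
  "ffuahafs" → 8 new (f, f, u, a, h, a, f, s)
  "auahuhaas" → prefix "a" already present; 8 new (u, a, h, u, h, a, a, s)
  "ashhaasuhau" → prefix "as" already present; 9 new (h, h, a, a, s, u, h, a, u)
  "ffush" → prefix "ffu" already present; 2 new (s, h)
  "ffufshf" → prefix "ffu" already present; 4 new (f, s, h, f)
Total nodes = 3 + 1 + 8 + 8 + 9 + 2 + 4 = 35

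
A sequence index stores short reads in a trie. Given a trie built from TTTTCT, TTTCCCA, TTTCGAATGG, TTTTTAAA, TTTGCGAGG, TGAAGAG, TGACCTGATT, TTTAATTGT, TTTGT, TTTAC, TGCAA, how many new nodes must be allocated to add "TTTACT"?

1

Walking "TTTACT" from the root, the first 5 characters ("TTTAC") follow existing edges; "T" is the first miss.
New nodes needed: |"TTTACT"| − 5 = 6 − 5 = 1.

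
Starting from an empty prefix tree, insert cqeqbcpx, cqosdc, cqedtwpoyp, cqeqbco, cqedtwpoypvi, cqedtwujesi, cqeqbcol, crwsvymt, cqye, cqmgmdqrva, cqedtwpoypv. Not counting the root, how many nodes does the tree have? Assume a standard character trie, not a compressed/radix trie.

For each word, the new-node count is its length minus the longest prefix already in the trie:
  "cqeqbcpx" → 8 new (c, q, e, q, b, c, p, x)
  "cqosdc" → prefix "cq" already present; 4 new (o, s, d, c)
  "cqedtwpoyp" → prefix "cqe" already present; 7 new (d, t, w, p, o, y, p)
  "cqeqbco" → prefix "cqeqbc" already present; 1 new (o)
  "cqedtwpoypvi" → prefix "cqedtwpoyp" already present; 2 new (v, i)
  "cqedtwujesi" → prefix "cqedtw" already present; 5 new (u, j, e, s, i)
  "cqeqbcol" → prefix "cqeqbco" already present; 1 new (l)
  "crwsvymt" → prefix "c" already present; 7 new (r, w, s, v, y, m, t)
  "cqye" → prefix "cq" already present; 2 new (y, e)
  "cqmgmdqrva" → prefix "cq" already present; 8 new (m, g, m, d, q, r, v, a)
  "cqedtwpoypv" → prefix "cqedtwpoypv" already present; 0 new (none)
Total nodes = 8 + 4 + 7 + 1 + 2 + 5 + 1 + 7 + 2 + 8 + 0 = 45

45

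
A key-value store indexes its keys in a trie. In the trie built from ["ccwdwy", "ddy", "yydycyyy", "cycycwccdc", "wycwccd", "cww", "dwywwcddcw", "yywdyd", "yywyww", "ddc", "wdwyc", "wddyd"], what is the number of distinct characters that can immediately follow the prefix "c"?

The children of the "c" node are the distinct next characters among strings starting with "c".
Distinct next characters after "c": c, w, y.
That node has 3 child edges.

3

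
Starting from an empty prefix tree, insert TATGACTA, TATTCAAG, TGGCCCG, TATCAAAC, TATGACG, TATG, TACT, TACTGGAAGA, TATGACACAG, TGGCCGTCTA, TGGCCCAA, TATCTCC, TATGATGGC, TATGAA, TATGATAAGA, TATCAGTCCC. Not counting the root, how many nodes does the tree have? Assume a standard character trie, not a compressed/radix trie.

For each word, the new-node count is its length minus the longest prefix already in the trie:
  "TATGACTA" → 8 new (T, A, T, G, A, C, T, A)
  "TATTCAAG" → prefix "TAT" already present; 5 new (T, C, A, A, G)
  "TGGCCCG" → prefix "T" already present; 6 new (G, G, C, C, C, G)
  "TATCAAAC" → prefix "TAT" already present; 5 new (C, A, A, A, C)
  "TATGACG" → prefix "TATGAC" already present; 1 new (G)
  "TATG" → prefix "TATG" already present; 0 new (none)
  "TACT" → prefix "TA" already present; 2 new (C, T)
  "TACTGGAAGA" → prefix "TACT" already present; 6 new (G, G, A, A, G, A)
  "TATGACACAG" → prefix "TATGAC" already present; 4 new (A, C, A, G)
  "TGGCCGTCTA" → prefix "TGGCC" already present; 5 new (G, T, C, T, A)
  "TGGCCCAA" → prefix "TGGCCC" already present; 2 new (A, A)
  "TATCTCC" → prefix "TATC" already present; 3 new (T, C, C)
  "TATGATGGC" → prefix "TATGA" already present; 4 new (T, G, G, C)
  "TATGAA" → prefix "TATGA" already present; 1 new (A)
  "TATGATAAGA" → prefix "TATGAT" already present; 4 new (A, A, G, A)
  "TATCAGTCCC" → prefix "TATCA" already present; 5 new (G, T, C, C, C)
Total nodes = 8 + 5 + 6 + 5 + 1 + 0 + 2 + 6 + 4 + 5 + 2 + 3 + 4 + 1 + 4 + 5 = 61

61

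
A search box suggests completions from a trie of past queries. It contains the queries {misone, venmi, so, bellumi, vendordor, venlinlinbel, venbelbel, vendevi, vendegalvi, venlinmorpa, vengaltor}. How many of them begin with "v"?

8

Traverse to the node for "v", then collect every word in that subtree.
Words under "v": venbelbel, vendegalvi, vendevi, vendordor, vengaltor, venlinlinbel, venlinmorpa, venmi
Count: 8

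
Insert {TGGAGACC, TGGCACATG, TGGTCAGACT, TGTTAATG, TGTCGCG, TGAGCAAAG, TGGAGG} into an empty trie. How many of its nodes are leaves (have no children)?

7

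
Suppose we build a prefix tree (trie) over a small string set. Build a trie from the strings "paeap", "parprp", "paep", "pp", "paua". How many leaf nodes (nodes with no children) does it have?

5

Leaves are exactly the stored words that no other stored word extends.
Those words: "paeap", "paep", "parprp", "paua", "pp"
Leaf count: 5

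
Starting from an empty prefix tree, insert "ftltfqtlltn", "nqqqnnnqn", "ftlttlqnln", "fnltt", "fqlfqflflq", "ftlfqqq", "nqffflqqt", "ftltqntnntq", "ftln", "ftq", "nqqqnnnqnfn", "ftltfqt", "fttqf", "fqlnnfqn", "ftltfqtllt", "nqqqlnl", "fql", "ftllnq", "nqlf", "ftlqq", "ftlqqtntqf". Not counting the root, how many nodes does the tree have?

84

Count nodes per top-level branch (shared prefixes stored once):
  'f'-branch (fnltt, fql, fqlfqflflq, fqlnnfqn, ftlfqqq, ftllnq, ftln, ftlqq, ftlqqtntqf, ftltfqt, ftltfqtllt, ftltfqtlltn, ftltqntnntq, ftlttlqnln, ftq, fttqf): 61 nodes
  'n'-branch (nqffflqqt, nqlf, nqqqlnl, nqqqnnnqn, nqqqnnnqnfn): 23 nodes
Sum: 84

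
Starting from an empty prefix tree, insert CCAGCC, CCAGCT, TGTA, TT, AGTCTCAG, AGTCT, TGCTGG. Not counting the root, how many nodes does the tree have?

Insert word by word; a character creates a node only if that edge doesn't already exist:
  "CCAGCC" → 6 new (C, C, A, G, C, C)
  "CCAGCT" → prefix "CCAGC" already present; 1 new (T)
  "TGTA" → 4 new (T, G, T, A)
  "TT" → prefix "T" already present; 1 new (T)
  "AGTCTCAG" → 8 new (A, G, T, C, T, C, A, G)
  "AGTCT" → prefix "AGTCT" already present; 0 new (none)
  "TGCTGG" → prefix "TG" already present; 4 new (C, T, G, G)
Total nodes = 6 + 1 + 4 + 1 + 8 + 0 + 4 = 24

24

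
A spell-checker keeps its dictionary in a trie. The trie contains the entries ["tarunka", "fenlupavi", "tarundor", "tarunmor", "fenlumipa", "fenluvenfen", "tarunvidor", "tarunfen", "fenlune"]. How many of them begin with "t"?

5

Filter for entries beginning with "t":
Matches: "tarundor", "tarunfen", "tarunka", "tarunmor", "tarunvidor"
Count: 5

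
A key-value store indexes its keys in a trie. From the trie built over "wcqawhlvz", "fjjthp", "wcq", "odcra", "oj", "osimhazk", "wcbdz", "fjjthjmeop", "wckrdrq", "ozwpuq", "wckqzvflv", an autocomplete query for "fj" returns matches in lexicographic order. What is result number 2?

Filter for "fj…" and sort: "fjjthjmeop", "fjjthp"
The 2nd is fjjthp.

fjjthp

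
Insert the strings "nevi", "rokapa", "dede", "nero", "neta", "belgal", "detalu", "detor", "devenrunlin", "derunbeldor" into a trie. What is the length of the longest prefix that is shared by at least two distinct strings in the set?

3

Look for the deepest trie node that still has at least two words in its subtree.
"detalu" and "detor" agree on "det" (3 characters) before diverging; nothing deeper is shared.
Longest shared-prefix length: 3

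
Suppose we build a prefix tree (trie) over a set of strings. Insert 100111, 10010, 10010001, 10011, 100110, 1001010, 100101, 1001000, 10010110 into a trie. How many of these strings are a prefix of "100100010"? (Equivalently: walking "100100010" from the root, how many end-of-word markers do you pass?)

3

Traverse "100100010" character by character; count nodes along the way that are marked as word ends.
Prefixes of the query that are stored words: "10010", "1001000", "10010001"
Count: 3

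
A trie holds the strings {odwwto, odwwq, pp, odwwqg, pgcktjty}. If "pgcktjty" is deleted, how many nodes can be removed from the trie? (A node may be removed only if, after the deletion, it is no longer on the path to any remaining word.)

After clearing the end-marker at "pgcktjty", prune upward until reaching a node still needed by another word.
The suffix "gcktjty" (7 nodes) is used only by "pgcktjty"; the node for "p" still has the child "p", so pruning stops there.
Nodes removed: 7

7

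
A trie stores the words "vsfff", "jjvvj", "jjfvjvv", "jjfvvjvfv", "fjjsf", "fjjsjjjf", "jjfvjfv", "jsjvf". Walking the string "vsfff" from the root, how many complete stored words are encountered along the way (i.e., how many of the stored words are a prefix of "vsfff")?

Walk "vsfff" from the root; an end-of-word marker is hit whenever a stored word is a prefix of "vsfff".
Prefixes of the query that are stored words: "vsfff"
Count: 1

1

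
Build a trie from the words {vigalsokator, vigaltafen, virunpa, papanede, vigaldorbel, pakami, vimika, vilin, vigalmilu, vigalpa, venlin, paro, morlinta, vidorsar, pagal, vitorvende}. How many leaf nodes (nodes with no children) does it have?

16

A leaf is a node with no children — equivalently, the end of a word that is not a proper prefix of any other stored word.
Those words: "morlinta", "pagal", "pakami", "papanede", "paro", "venlin", "vidorsar", "vigaldorbel", "vigalmilu", "vigalpa", "vigalsokator", "vigaltafen", "vilin", "vimika", "virunpa", "vitorvende"
Leaf count: 16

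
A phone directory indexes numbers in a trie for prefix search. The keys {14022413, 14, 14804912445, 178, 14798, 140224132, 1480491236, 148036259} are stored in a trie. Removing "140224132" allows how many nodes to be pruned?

After clearing the end-marker at "140224132", prune upward until reaching a node still needed by another word.
The suffix "2" (1 node) is used only by "140224132"; "14022413" is itself a stored word, so pruning stops there.
Nodes removed: 1

1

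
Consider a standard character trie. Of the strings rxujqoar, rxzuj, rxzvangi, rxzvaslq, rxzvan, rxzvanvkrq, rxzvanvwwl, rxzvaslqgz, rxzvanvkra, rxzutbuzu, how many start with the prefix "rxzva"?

Walk to "rxzva"; the words in its subtree are exactly those with that prefix.
Words under "rxzva": rxzvan, rxzvangi, rxzvanvkra, rxzvanvkrq, rxzvanvwwl, rxzvaslq, rxzvaslqgz
Count: 7

7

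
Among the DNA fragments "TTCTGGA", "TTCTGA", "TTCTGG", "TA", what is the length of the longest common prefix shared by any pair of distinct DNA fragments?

The deepest shared node is where two words last agree before diverging.
"TTCTGG" and "TTCTGGA" agree on "TTCTGG" (6 characters) before diverging; nothing deeper is shared.
Longest shared-prefix length: 6

6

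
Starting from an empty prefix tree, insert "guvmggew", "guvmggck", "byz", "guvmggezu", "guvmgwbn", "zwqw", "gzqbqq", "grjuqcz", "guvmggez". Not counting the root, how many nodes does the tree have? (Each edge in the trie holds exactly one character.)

Trace insertions, counting only characters that open a new branch:
  "guvmggew" → 8 new (g, u, v, m, g, g, e, w)
  "guvmggck" → prefix "guvmgg" already present; 2 new (c, k)
  "byz" → 3 new (b, y, z)
  "guvmggezu" → prefix "guvmgge" already present; 2 new (z, u)
  "guvmgwbn" → prefix "guvmg" already present; 3 new (w, b, n)
  "zwqw" → 4 new (z, w, q, w)
  "gzqbqq" → prefix "g" already present; 5 new (z, q, b, q, q)
  "grjuqcz" → prefix "g" already present; 6 new (r, j, u, q, c, z)
  "guvmggez" → prefix "guvmggez" already present; 0 new (none)
Total nodes = 8 + 2 + 3 + 2 + 3 + 4 + 5 + 6 + 0 = 33

33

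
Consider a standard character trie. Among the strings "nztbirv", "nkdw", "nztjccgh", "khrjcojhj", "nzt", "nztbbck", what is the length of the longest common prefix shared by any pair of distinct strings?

4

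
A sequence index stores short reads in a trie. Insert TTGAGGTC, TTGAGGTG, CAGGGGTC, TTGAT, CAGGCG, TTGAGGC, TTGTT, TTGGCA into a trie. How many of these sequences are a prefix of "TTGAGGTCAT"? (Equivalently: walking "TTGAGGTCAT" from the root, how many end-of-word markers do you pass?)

Traverse "TTGAGGTCAT" character by character; count nodes along the way that are marked as word ends.
Prefixes of the query that are stored words: "TTGAGGTC"
Count: 1

1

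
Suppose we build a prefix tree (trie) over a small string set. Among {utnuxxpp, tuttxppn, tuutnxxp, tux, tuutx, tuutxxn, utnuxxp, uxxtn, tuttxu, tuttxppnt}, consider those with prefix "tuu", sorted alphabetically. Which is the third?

tuutxxn

Filter for "tuu…" and sort: "tuutnxxp", "tuutx", "tuutxxn"
Position 3: tuutxxn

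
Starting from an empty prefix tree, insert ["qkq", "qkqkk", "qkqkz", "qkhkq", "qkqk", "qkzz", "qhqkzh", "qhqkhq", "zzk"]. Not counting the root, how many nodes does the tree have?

21

For each word, the new-node count is its length minus the longest prefix already in the trie:
  "qkq" → 3 new (q, k, q)
  "qkqkk" → prefix "qkq" already present; 2 new (k, k)
  "qkqkz" → prefix "qkqk" already present; 1 new (z)
  "qkhkq" → prefix "qk" already present; 3 new (h, k, q)
  "qkqk" → prefix "qkqk" already present; 0 new (none)
  "qkzz" → prefix "qk" already present; 2 new (z, z)
  "qhqkzh" → prefix "q" already present; 5 new (h, q, k, z, h)
  "qhqkhq" → prefix "qhqk" already present; 2 new (h, q)
  "zzk" → 3 new (z, z, k)
Total nodes = 3 + 2 + 1 + 3 + 0 + 2 + 5 + 2 + 3 = 21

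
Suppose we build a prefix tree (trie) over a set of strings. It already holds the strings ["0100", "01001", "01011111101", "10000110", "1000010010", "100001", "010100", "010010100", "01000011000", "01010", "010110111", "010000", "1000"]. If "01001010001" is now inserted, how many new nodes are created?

The longest prefix of "01001010001" already in the trie is "010010100" (length 9).
So 11 − 9 = 2 new nodes.

2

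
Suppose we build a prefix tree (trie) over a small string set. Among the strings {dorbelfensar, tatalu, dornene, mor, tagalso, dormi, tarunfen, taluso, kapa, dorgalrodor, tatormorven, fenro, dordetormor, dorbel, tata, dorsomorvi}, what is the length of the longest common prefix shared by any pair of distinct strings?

Look for the deepest trie node that still has at least two words in its subtree.
"dorbel" and "dorbelfensar" agree on "dorbel" (6 characters) before diverging; nothing deeper is shared.
Longest shared-prefix length: 6

6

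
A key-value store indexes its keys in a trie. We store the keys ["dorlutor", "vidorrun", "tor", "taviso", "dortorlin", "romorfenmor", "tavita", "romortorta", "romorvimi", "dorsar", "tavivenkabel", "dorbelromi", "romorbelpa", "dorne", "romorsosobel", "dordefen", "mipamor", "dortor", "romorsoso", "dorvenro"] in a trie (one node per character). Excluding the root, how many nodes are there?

Trace insertions, counting only characters that open a new branch:
  "dorlutor" → 8 new (d, o, r, l, u, t, o, r)
  "vidorrun" → 8 new (v, i, d, o, r, r, u, n)
  "tor" → 3 new (t, o, r)
  "taviso" → prefix "t" already present; 5 new (a, v, i, s, o)
  "dortorlin" → prefix "dor" already present; 6 new (t, o, r, l, i, n)
  "romorfenmor" → 11 new (r, o, m, o, r, f, e, n, m, o, r)
  "tavita" → prefix "tavi" already present; 2 new (t, a)
  "romortorta" → prefix "romor" already present; 5 new (t, o, r, t, a)
  "romorvimi" → prefix "romor" already present; 4 new (v, i, m, i)
  "dorsar" → prefix "dor" already present; 3 new (s, a, r)
  "tavivenkabel" → prefix "tavi" already present; 8 new (v, e, n, k, a, b, e, l)
  "dorbelromi" → prefix "dor" already present; 7 new (b, e, l, r, o, m, i)
  "romorbelpa" → prefix "romor" already present; 5 new (b, e, l, p, a)
  "dorne" → prefix "dor" already present; 2 new (n, e)
  "romorsosobel" → prefix "romor" already present; 7 new (s, o, s, o, b, e, l)
  "dordefen" → prefix "dor" already present; 5 new (d, e, f, e, n)
  "mipamor" → 7 new (m, i, p, a, m, o, r)
  "dortor" → prefix "dortor" already present; 0 new (none)
  "romorsoso" → prefix "romorsoso" already present; 0 new (none)
  "dorvenro" → prefix "dor" already present; 5 new (v, e, n, r, o)
Total nodes = 8 + 8 + 3 + 5 + 6 + 11 + 2 + 5 + 4 + 3 + 8 + 7 + 5 + 2 + 7 + 5 + 7 + 0 + 0 + 5 = 101

101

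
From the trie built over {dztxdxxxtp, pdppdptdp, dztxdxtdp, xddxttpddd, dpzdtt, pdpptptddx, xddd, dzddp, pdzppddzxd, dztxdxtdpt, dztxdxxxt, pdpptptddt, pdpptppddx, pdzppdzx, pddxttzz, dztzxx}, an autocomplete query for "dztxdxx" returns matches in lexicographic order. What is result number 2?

DFS of the "dztxdxx" subtree visits, in order: "dztxdxxxt", "dztxdxxxtp"
The 2nd is dztxdxxxtp.

dztxdxxxtp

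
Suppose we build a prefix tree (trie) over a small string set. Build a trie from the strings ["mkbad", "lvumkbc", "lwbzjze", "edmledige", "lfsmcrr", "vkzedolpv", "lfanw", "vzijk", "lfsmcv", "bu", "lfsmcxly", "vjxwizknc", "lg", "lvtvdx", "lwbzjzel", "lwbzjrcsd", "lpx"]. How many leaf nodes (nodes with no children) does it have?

16

A leaf is a node with no children — equivalently, the end of a word that is not a proper prefix of any other stored word.
Those words: "bu", "edmledige", "lfanw", "lfsmcrr", "lfsmcv", "lfsmcxly", "lg", "lpx", "lvtvdx", "lvumkbc", "lwbzjrcsd", "lwbzjzel", "mkbad", "vjxwizknc", "vkzedolpv", "vzijk"
Leaf count: 16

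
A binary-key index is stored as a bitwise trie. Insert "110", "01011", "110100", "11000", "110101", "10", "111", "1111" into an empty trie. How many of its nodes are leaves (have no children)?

6

A leaf is a node with no children — equivalently, the end of a word that is not a proper prefix of any other stored word.
Those words: "01011", "10", "11000", "110100", "110101", "1111"
Leaf count: 6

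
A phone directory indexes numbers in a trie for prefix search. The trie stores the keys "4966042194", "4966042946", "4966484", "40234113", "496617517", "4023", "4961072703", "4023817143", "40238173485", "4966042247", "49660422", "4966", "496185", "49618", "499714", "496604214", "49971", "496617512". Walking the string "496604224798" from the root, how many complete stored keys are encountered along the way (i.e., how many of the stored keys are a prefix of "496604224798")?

3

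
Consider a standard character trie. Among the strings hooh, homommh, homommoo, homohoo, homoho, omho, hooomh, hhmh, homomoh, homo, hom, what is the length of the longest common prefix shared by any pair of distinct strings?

Look for the deepest trie node that still has at least two words in its subtree.
"homoho" and "homohoo" agree on "homoho" (6 characters) before diverging; nothing deeper is shared.
Longest shared-prefix length: 6

6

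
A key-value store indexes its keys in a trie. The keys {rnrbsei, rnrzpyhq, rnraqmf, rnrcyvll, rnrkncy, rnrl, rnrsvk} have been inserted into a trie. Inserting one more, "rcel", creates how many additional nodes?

"r" is already a path in the trie; the remaining "cel" must be added.
So 4 − 1 = 3 new nodes.

3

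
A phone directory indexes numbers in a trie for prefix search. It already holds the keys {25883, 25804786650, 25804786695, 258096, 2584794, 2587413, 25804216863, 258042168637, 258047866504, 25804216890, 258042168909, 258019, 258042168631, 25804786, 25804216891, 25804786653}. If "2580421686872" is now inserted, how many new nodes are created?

3

The longest prefix of "2580421686872" already in the trie is "2580421686" (length 10).
Each of the 3 remaining characters creates one node.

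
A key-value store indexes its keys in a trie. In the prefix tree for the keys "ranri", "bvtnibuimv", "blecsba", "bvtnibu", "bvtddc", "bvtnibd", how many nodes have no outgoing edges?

5

A leaf is a node with no children — equivalently, the end of a word that is not a proper prefix of any other stored word.
Those words: "blecsba", "bvtddc", "bvtnibd", "bvtnibuimv", "ranri"
Leaf count: 5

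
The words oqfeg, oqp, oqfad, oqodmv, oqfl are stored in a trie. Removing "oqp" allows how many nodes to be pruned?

1

After clearing the end-marker at "oqp", prune upward until reaching a node still needed by another word.
The suffix "p" (1 node) is used only by "oqp"; the node for "oq" still has the child "f", so pruning stops there.
Nodes removed: 1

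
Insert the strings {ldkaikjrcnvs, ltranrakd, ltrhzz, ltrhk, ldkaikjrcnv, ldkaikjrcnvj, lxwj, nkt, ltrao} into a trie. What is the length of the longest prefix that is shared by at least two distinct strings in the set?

Equivalently: take the maximum, over all pairs, of their longest common prefix length.
e.g. "ldkaikjrcnv" and "ldkaikjrcnvj" share the prefix "ldkaikjrcnv" of length 11; no pair shares a longer one.
Longest shared-prefix length: 11

11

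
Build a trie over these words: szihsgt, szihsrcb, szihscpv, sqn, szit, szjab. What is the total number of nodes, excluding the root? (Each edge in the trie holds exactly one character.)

19

For each word, the new-node count is its length minus the longest prefix already in the trie:
  "szihsgt" → 7 new (s, z, i, h, s, g, t)
  "szihsrcb" → prefix "szihs" already present; 3 new (r, c, b)
  "szihscpv" → prefix "szihs" already present; 3 new (c, p, v)
  "sqn" → prefix "s" already present; 2 new (q, n)
  "szit" → prefix "szi" already present; 1 new (t)
  "szjab" → prefix "sz" already present; 3 new (j, a, b)
Total nodes = 7 + 3 + 3 + 2 + 1 + 3 = 19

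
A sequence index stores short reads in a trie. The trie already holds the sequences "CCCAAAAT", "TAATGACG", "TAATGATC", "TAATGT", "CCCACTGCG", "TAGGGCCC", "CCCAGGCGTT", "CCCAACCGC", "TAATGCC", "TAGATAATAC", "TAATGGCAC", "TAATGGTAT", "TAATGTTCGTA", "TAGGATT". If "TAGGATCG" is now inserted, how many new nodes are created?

2

The longest prefix of "TAGGATCG" already in the trie is "TAGGAT" (length 6).
New nodes needed: |"TAGGATCG"| − 6 = 8 − 6 = 2.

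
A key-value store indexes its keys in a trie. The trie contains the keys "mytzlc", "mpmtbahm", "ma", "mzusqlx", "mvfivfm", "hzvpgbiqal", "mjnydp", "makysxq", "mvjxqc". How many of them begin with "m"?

8

Filter for entries beginning with "m":
Matches: "ma", "makysxq", "mjnydp", "mpmtbahm", "mvfivfm", "mvjxqc", "mytzlc", "mzusqlx"
Count: 8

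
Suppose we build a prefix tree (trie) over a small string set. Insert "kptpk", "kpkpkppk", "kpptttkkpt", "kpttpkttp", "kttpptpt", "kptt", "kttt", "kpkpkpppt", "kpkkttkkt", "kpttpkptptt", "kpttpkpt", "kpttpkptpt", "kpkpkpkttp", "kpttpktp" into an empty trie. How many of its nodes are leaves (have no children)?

Leaves are exactly the stored words that no other stored word extends.
Those words: "kpkkttkkt", "kpkpkpkttp", "kpkpkppk", "kpkpkpppt", "kpptttkkpt", "kptpk", "kpttpkptptt", "kpttpktp", "kpttpkttp", "kttpptpt", "kttt"
Leaf count: 11

11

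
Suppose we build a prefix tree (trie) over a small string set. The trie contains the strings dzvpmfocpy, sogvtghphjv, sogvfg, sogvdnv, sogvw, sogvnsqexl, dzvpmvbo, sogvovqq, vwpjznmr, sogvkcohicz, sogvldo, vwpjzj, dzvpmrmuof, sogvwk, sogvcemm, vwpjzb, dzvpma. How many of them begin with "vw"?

Traverse to the node for "vw", then collect every word in that subtree.
Matches: "vwpjzb", "vwpjzj", "vwpjznmr"
Count: 3

3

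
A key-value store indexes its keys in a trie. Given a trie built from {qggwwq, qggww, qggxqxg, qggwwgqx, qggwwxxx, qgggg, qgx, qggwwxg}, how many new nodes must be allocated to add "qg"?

"qg" is already a full path in the trie; only an end-marker is added.
No new nodes are needed: 0.

0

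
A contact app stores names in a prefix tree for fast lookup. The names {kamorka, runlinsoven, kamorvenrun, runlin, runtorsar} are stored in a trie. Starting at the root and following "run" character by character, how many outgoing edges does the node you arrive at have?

2

Follow the path "run" to its node, then look at its outgoing edges.
Distinct next characters after "run": l, t.
That node has 2 child edges.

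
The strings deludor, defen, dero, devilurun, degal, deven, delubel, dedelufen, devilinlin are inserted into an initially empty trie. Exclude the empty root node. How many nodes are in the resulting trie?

39

Count nodes per top-level branch (shared prefixes stored once):
  'd'-branch (dedelufen, defen, degal, delubel, deludor, dero, deven, devilinlin, devilurun): 39 nodes
Sum: 39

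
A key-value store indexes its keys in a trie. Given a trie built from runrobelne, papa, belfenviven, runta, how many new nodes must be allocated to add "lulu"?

No existing word starts with "l", so every character of "lulu" needs a new node.
4 − 0 = 4 new nodes.

4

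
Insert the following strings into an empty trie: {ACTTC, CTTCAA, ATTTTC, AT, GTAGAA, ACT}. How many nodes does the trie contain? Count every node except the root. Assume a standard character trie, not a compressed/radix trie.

22

Trace insertions, counting only characters that open a new branch:
  "ACTTC" → 5 new (A, C, T, T, C)
  "CTTCAA" → 6 new (C, T, T, C, A, A)
  "ATTTTC" → prefix "A" already present; 5 new (T, T, T, T, C)
  "AT" → prefix "AT" already present; 0 new (none)
  "GTAGAA" → 6 new (G, T, A, G, A, A)
  "ACT" → prefix "ACT" already present; 0 new (none)
Total nodes = 5 + 6 + 5 + 0 + 6 + 0 = 22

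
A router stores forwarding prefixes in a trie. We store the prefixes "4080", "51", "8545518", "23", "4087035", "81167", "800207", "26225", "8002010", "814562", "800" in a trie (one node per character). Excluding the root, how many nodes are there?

38

Count nodes per top-level branch (shared prefixes stored once):
  '2'-branch (23, 26225): 6 nodes
  '4'-branch (4080, 4087035): 8 nodes
  '5'-branch (51): 2 nodes
  '8'-branch (800, 8002010, 800207, 81167, 814562, 8545518): 22 nodes
Sum: 38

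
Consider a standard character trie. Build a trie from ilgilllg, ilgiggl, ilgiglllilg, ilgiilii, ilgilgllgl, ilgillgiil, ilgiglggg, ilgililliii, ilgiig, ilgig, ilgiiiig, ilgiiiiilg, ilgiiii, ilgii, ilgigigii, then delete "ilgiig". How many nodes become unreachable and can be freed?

Walk "ilgiig" from the leaf back toward the root, removing each node that no remaining word uses.
The suffix "g" (1 node) is used only by "ilgiig"; the node for "ilgii" still has the child "l", so pruning stops there.
Nodes removed: 1

1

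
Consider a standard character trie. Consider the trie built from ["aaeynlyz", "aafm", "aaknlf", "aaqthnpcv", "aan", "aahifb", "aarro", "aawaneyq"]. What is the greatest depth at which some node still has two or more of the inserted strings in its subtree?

The deepest shared node is where two words last agree before diverging.
"aaeynlyz" and "aafm" agree on "aa" (2 characters) before diverging; nothing deeper is shared.
Longest shared-prefix length: 2

2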